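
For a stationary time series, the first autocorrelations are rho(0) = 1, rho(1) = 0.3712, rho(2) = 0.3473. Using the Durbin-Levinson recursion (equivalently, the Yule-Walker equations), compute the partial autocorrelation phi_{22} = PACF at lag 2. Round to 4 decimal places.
\phi_{22} = 0.2430

The PACF at lag k is phi_{kk}, the last component of the solution
to the Yule-Walker system G_k phi = r_k where
  (G_k)_{ij} = rho(|i - j|), (r_k)_i = rho(i), i,j = 1..k.
Equivalently, Durbin-Levinson gives phi_{kk} iteratively:
  phi_{11} = rho(1)
  phi_{kk} = [rho(k) - sum_{j=1..k-1} phi_{k-1,j} rho(k-j)]
            / [1 - sum_{j=1..k-1} phi_{k-1,j} rho(j)],
  phi_{k,j} = phi_{k-1,j} - phi_{kk} phi_{k-1,k-j},  j = 1..k-1.
Step k = 1:
  phi_11 = rho(1) = 0.3712.
Step k = 2:
  phi_22 = [rho(2) - phi_11 rho(1)] / [1 - phi_11 rho(1)] = [0.3473 - (0.3712)(0.3712)] / [1 - (0.3712)(0.3712)]
         = 0.20951056 / 0.86221056 = 0.243.
Therefore phi_{22} = 0.2430.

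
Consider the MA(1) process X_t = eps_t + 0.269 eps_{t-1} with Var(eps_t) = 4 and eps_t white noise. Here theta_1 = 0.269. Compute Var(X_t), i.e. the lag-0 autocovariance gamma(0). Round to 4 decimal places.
\gamma(0) = 4.2894

For an MA(q) process X_t = eps_t + sum_i theta_i eps_{t-i} with
Var(eps_t) = sigma^2, the variance is
  gamma(0) = sigma^2 * (1 + sum_i theta_i^2).
  sum_i theta_i^2 = (0.269)^2 = 0.072361.
  gamma(0) = 4 * (1 + 0.072361) = 4 * 1.072361 = 4.289444, which rounds to 4.2894.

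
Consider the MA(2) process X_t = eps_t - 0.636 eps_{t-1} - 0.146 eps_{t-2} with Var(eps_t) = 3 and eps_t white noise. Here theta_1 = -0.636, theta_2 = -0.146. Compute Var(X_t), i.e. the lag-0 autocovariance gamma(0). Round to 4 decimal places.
\gamma(0) = 4.2774

For an MA(q) process X_t = eps_t + sum_i theta_i eps_{t-i} with
Var(eps_t) = sigma^2, the variance is
  gamma(0) = sigma^2 * (1 + sum_i theta_i^2).
  sum_i theta_i^2 = (-0.636)^2 + (-0.146)^2 = 0.404496 + 0.021316 = 0.425812.
  gamma(0) = 3 * (1 + 0.425812) = 3 * 1.425812 = 4.277436, which rounds to 4.2774.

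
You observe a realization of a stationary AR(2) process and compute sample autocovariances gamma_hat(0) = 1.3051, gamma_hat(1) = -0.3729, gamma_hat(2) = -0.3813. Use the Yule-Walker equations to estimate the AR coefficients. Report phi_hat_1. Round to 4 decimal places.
\hat\phi_{1} = -0.4020

The Yule-Walker equations for an AR(p) process read, in matrix form,
  Gamma_p phi = r_p,   with   (Gamma_p)_{ij} = gamma(|i - j|),
                       (r_p)_i = gamma(i),   i,j = 1..p.
Substitute the sample gammas (Toeplitz matrix and right-hand side of size 2):
  Gamma_p = [[1.3051, -0.3729], [-0.3729, 1.3051]]
  r_p     = [-0.3729, -0.3813]
Written out:
  1.3051 phi_1 - 0.3729 phi_2 = -0.3729
  -0.3729 phi_1 + 1.3051 phi_2 = -0.3813
Solve by Cramer's rule:
  det = gamma(0)^2 - gamma(1)^2 = (1.3051)^2 - (-0.3729)^2 = 1.70328601 - 0.13905441 = 1.5642316
  phi_hat_1 = [gamma(1) gamma(0) - gamma(1) gamma(2)] / det = [(-0.3729)(1.3051) - (-0.3729)(-0.3813)] / 1.5642316 = -0.62885856 / 1.5642316 = -0.402
  phi_hat_2 = [gamma(0) gamma(2) - gamma(1)^2] / det = [(1.3051)(-0.3813) - (-0.3729)^2] / 1.5642316 = -0.63668904 / 1.5642316 = -0.407
So phi_hat = [-0.4020, -0.4070].
Therefore phi_hat_1 = -0.4020.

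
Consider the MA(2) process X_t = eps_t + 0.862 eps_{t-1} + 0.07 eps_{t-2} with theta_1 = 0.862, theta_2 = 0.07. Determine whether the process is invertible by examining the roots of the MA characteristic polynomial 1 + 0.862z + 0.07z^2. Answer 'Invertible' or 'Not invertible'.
\text{Invertible}

The MA(q) characteristic polynomial is P(z) = 1 + 0.862z + 0.07z^2.
Invertibility requires all roots to lie outside the unit circle, i.e. |z| > 1 for every root.
Set 1 + (0.862) z + (0.07) z^2 = 0, i.e. a z^2 + b z + c = 0 with a = 0.07, b = 0.862, c = 1.
Discriminant D = b^2 - 4ac = (0.862)^2 - 4*(0.07)*1 = 0.743044 - (0.28) = 0.463044.
D >= 0, so the roots are real: z = (-b +/- sqrt(D)) / (2a) = (-0.862 +/- 0.680473) / (0.14).
  z_1 = (-0.862 + 0.680473) / (0.14) = -1.2966,   |z_1| = 1.2966.
  z_2 = (-0.862 - 0.680473) / (0.14) = -11.0177,   |z_2| = 11.0177.
Moduli of all roots: 1.2966, 11.0177.
All moduli strictly greater than 1? Yes.
Verdict: Invertible.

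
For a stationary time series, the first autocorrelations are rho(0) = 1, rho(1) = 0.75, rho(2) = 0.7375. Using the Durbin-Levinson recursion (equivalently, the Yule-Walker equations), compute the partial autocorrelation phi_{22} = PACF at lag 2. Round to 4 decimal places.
\phi_{22} = 0.4000

The PACF at lag k is phi_{kk}, the last component of the solution
to the Yule-Walker system G_k phi = r_k where
  (G_k)_{ij} = rho(|i - j|), (r_k)_i = rho(i), i,j = 1..k.
Equivalently, Durbin-Levinson gives phi_{kk} iteratively:
  phi_{11} = rho(1)
  phi_{kk} = [rho(k) - sum_{j=1..k-1} phi_{k-1,j} rho(k-j)]
            / [1 - sum_{j=1..k-1} phi_{k-1,j} rho(j)],
  phi_{k,j} = phi_{k-1,j} - phi_{kk} phi_{k-1,k-j},  j = 1..k-1.
Step k = 1:
  phi_11 = rho(1) = 0.75.
Step k = 2:
  phi_22 = [rho(2) - phi_11 rho(1)] / [1 - phi_11 rho(1)] = [0.7375 - (0.75)(0.75)] / [1 - (0.75)(0.75)]
         = 0.175 / 0.4375 = 0.4.
Therefore phi_{22} = 0.4000.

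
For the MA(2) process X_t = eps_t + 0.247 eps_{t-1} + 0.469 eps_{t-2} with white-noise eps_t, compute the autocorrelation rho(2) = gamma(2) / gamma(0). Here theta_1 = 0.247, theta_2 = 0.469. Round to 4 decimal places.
\rho(2) = 0.3661

For an MA(q) process with theta_0 = 1, the autocovariance is
  gamma(k) = sigma^2 * sum_{i=0..q-k} theta_i * theta_{i+k},
and rho(k) = gamma(k) / gamma(0). Sigma^2 cancels.
  numerator   = (1)*(0.469) = 0.469.
  denominator = (1)^2 + (0.247)^2 + (0.469)^2 = 1.28097.
  rho(2) = 0.469 / 1.28097 = 0.3661.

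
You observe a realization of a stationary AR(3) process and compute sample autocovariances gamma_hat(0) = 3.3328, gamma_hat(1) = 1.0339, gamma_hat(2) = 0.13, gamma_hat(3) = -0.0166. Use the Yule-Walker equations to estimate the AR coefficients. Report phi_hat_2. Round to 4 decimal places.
\hat\phi_{2} = -0.0640

The Yule-Walker equations for an AR(p) process read, in matrix form,
  Gamma_p phi = r_p,   with   (Gamma_p)_{ij} = gamma(|i - j|),
                       (r_p)_i = gamma(i),   i,j = 1..p.
Substitute the sample gammas (Toeplitz matrix and right-hand side of size 3):
  Gamma_p = [[3.3328, 1.0339, 0.13], [1.0339, 3.3328, 1.0339], [0.13, 1.0339, 3.3328]]
  r_p     = [1.0339, 0.13, -0.0166]
Written out (R1..R3):
  (R1) 3.3328 phi_1 + 1.0339 phi_2 + 0.13 phi_3 = 1.0339
  (R2) 1.0339 phi_1 + 3.3328 phi_2 + 1.0339 phi_3 = 0.13
  (R3) 0.13 phi_1 + 1.0339 phi_2 + 3.3328 phi_3 = -0.0166
Gaussian elimination:
  R2 <- R2 - (1.0339/3.3328) R1 = R2 - (0.31022) R1:  3.012064 phi_2 + 0.993571 phi_3 = -0.190736
  R3 <- R3 - (0.13/3.3328) R1 = R3 - (0.039006) R1:  0.993571 phi_2 + 3.327729 phi_3 = -0.056929
  R3 <- R3 - (0.993571/3.012064) R2 = R3 - (0.329864) R2:  2.999986 phi_3 = 0.005988
Back-substitution:
  phi_hat_3 = 0.005988 / 2.999986 = 0.001996
  phi_hat_2 = (-0.190736 - (0.993571)(0.001996)) / 3.012064 = -0.063983
  phi_hat_1 = (1.0339 - (1.0339)(-0.063983) - (0.13)(0.001996)) / 3.3328 = 0.32999
So phi_hat = [0.3300, -0.0640, 0.0020].
Therefore phi_hat_2 = -0.0640.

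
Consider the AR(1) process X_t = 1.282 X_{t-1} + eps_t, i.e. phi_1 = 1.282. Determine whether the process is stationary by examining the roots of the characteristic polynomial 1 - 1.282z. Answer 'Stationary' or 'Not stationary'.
\text{Not stationary}

The AR(p) characteristic polynomial is P(z) = 1 - 1.282z.
Stationarity requires all roots to lie outside the unit circle, i.e. |z| > 1 for every root.
This is linear in z: 1 + (-1.282) z = 0  =>  z = -1/(-1.282) = 0.780031,  |z| = 0.780031.
Moduli of all roots: 0.7800.
All moduli strictly greater than 1? No.
Verdict: Not stationary.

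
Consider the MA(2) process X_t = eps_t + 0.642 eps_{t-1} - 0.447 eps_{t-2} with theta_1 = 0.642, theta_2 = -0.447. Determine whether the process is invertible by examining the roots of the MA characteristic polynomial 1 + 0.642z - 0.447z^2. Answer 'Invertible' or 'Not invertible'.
\text{Not invertible}

The MA(q) characteristic polynomial is P(z) = 1 + 0.642z - 0.447z^2.
Invertibility requires all roots to lie outside the unit circle, i.e. |z| > 1 for every root.
Set 1 + (0.642) z + (-0.447) z^2 = 0, i.e. a z^2 + b z + c = 0 with a = -0.447, b = 0.642, c = 1.
Discriminant D = b^2 - 4ac = (0.642)^2 - 4*(-0.447)*1 = 0.412164 - (-1.788) = 2.200164.
D >= 0, so the roots are real: z = (-b +/- sqrt(D)) / (2a) = (-0.642 +/- 1.483295) / (-0.894).
  z_1 = (-0.642 + 1.483295) / (-0.894) = -0.941,   |z_1| = 0.941.
  z_2 = (-0.642 - 1.483295) / (-0.894) = 2.3773,   |z_2| = 2.3773.
Moduli of all roots: 0.9410, 2.3773.
All moduli strictly greater than 1? No.
Verdict: Not invertible.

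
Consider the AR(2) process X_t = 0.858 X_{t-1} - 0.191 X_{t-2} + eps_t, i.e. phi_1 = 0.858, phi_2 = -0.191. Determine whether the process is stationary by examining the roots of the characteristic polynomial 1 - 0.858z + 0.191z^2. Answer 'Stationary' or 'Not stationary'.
\text{Stationary}

The AR(p) characteristic polynomial is P(z) = 1 - 0.858z + 0.191z^2.
Stationarity requires all roots to lie outside the unit circle, i.e. |z| > 1 for every root.
Set 1 + (-0.858) z + (0.191) z^2 = 0, i.e. a z^2 + b z + c = 0 with a = 0.191, b = -0.858, c = 1.
Discriminant D = b^2 - 4ac = (-0.858)^2 - 4*(0.191)*1 = 0.736164 - (0.764) = -0.027836.
D < 0, so the roots are the complex-conjugate pair z = (-b +/- i sqrt(-D)) / (2a) = 2.2461 +/- 0.4368i.
For a conjugate pair |z|^2 = z * conj(z) = (product of roots) = c/a = 1/(0.191) = 5.235602, so |z| = sqrt(5.235602) = 2.2881 for both roots.
Moduli of all roots: 2.2881, 2.2881.
All moduli strictly greater than 1? Yes.
Verdict: Stationary.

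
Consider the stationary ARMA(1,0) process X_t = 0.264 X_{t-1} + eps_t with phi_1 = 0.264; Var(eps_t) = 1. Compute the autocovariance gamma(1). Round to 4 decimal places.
\gamma(1) = 0.2838

Multiply the model equation by X_{t-k} and take expectations. With theta_0 = psi_0 = 1 and psi_j the MA(infinity) weights, this gives
  gamma(k) - sum_i phi_i gamma(k-i) = c_k,
  c_k = sigma^2 * sum_{j=k..q} theta_j psi_{j-k}   (c_k = 0 for k > q),
using gamma(-m) = gamma(m).
Pure AR (q = 0): c_0 = sigma^2 = 1, c_k = 0 for k >= 1.
Equations for k = 0 and k = 1 (AR order 1):
  gamma(0) = phi_1 gamma(1) + c_0
  gamma(1) = phi_1 gamma(0) + c_1
Substituting the second into the first: gamma(0) (1 - phi_1^2) = c_0 + phi_1 c_1, so
  gamma(0) = c_0 / (1 - phi_1^2) = 1 / (1 - (0.264)^2) = 1 / 0.930304 = 1.074917.
  gamma(1) = phi_1 gamma(0) = (0.264)(1.074917) = 0.283778.
Therefore gamma(1) = 0.2838 (to 4 decimal places).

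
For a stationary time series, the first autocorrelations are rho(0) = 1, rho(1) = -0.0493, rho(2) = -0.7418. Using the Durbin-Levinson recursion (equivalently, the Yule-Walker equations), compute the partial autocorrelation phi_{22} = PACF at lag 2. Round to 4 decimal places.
\phi_{22} = -0.7460

The PACF at lag k is phi_{kk}, the last component of the solution
to the Yule-Walker system G_k phi = r_k where
  (G_k)_{ij} = rho(|i - j|), (r_k)_i = rho(i), i,j = 1..k.
Equivalently, Durbin-Levinson gives phi_{kk} iteratively:
  phi_{11} = rho(1)
  phi_{kk} = [rho(k) - sum_{j=1..k-1} phi_{k-1,j} rho(k-j)]
            / [1 - sum_{j=1..k-1} phi_{k-1,j} rho(j)],
  phi_{k,j} = phi_{k-1,j} - phi_{kk} phi_{k-1,k-j},  j = 1..k-1.
Step k = 1:
  phi_11 = rho(1) = -0.0493.
Step k = 2:
  phi_22 = [rho(2) - phi_11 rho(1)] / [1 - phi_11 rho(1)] = [-0.7418 - (-0.0493)(-0.0493)] / [1 - (-0.0493)(-0.0493)]
         = -0.74423049 / 0.99756951 = -0.746.
Therefore phi_{22} = -0.7460.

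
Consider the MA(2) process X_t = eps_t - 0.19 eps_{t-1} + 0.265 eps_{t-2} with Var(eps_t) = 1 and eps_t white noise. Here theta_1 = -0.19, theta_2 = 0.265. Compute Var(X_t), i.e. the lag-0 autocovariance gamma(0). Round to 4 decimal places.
\gamma(0) = 1.1063

For an MA(q) process X_t = eps_t + sum_i theta_i eps_{t-i} with
Var(eps_t) = sigma^2, the variance is
  gamma(0) = sigma^2 * (1 + sum_i theta_i^2).
  sum_i theta_i^2 = (-0.19)^2 + (0.265)^2 = 0.0361 + 0.070225 = 0.106325.
  gamma(0) = 1 * (1 + 0.106325) = 1 * 1.106325 = 1.106325, which rounds to 1.1063.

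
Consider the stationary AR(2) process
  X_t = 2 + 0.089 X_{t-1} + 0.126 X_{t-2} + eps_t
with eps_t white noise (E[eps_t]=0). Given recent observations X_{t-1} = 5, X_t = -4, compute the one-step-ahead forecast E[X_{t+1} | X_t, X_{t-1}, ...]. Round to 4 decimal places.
E[X_{t+1} \mid \mathcal F_t] = 2.2740

For an AR(p) model X_t = c + sum_i phi_i X_{t-i} + eps_t, the
one-step-ahead conditional mean is
  E[X_{t+1} | X_t, ...] = c + sum_i phi_i X_{t+1-i}.
Substitute known values:
  E[X_{t+1} | ...] = 2 + (0.089) * (-4) + (0.126) * (5)
                   = 2.2740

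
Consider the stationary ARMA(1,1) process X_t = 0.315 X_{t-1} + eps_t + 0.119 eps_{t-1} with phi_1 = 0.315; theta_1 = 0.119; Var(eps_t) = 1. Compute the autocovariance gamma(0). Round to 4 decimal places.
\gamma(0) = 1.2091

Multiply the model equation by X_{t-k} and take expectations. With theta_0 = psi_0 = 1 and psi_j the MA(infinity) weights, this gives
  gamma(k) - sum_i phi_i gamma(k-i) = c_k,
  c_k = sigma^2 * sum_{j=k..q} theta_j psi_{j-k}   (c_k = 0 for k > q),
using gamma(-m) = gamma(m).
psi-weights needed (psi_j = theta_j + sum_i phi_i psi_{j-i}):
  psi_1 = theta_1 + phi_1 = 0.119 + (0.315) = 0.434
Right-hand sides:
  c_0 = sigma^2 (1 + theta_1 psi_1) = 1 * (1 + (0.119)(0.434)) = 1 * 1.051646 = 1.051646
  c_1 = sigma^2 theta_1 = 1 * (0.119) = 0.119
  c_2 = 0
Equations for k = 0 and k = 1 (AR order 1):
  gamma(0) = phi_1 gamma(1) + c_0
  gamma(1) = phi_1 gamma(0) + c_1
Substituting the second into the first: gamma(0) (1 - phi_1^2) = c_0 + phi_1 c_1, so
  gamma(0) = (c_0 + phi_1 c_1) / (1 - phi_1^2) = (1.051646 + (0.315)(0.119)) / (1 - (0.315)^2) = 1.089131 / 0.900775 = 1.209104.
Therefore gamma(0) = 1.2091 (to 4 decimal places).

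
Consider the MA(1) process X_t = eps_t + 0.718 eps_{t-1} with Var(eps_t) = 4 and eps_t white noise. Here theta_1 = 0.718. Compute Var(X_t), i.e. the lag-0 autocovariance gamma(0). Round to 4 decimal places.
\gamma(0) = 6.0621

For an MA(q) process X_t = eps_t + sum_i theta_i eps_{t-i} with
Var(eps_t) = sigma^2, the variance is
  gamma(0) = sigma^2 * (1 + sum_i theta_i^2).
  sum_i theta_i^2 = (0.718)^2 = 0.515524.
  gamma(0) = 4 * (1 + 0.515524) = 4 * 1.515524 = 6.062096, which rounds to 6.0621.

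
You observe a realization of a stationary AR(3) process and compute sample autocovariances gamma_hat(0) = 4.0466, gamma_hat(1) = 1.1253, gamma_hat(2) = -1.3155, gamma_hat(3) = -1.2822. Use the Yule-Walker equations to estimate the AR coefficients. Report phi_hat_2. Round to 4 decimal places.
\hat\phi_{2} = -0.4010

The Yule-Walker equations for an AR(p) process read, in matrix form,
  Gamma_p phi = r_p,   with   (Gamma_p)_{ij} = gamma(|i - j|),
                       (r_p)_i = gamma(i),   i,j = 1..p.
Substitute the sample gammas (Toeplitz matrix and right-hand side of size 3):
  Gamma_p = [[4.0466, 1.1253, -1.3155], [1.1253, 4.0466, 1.1253], [-1.3155, 1.1253, 4.0466]]
  r_p     = [1.1253, -1.3155, -1.2822]
Written out (R1..R3):
  (R1) 4.0466 phi_1 + 1.1253 phi_2 - 1.3155 phi_3 = 1.1253
  (R2) 1.1253 phi_1 + 4.0466 phi_2 + 1.1253 phi_3 = -1.3155
  (R3) -1.3155 phi_1 + 1.1253 phi_2 + 4.0466 phi_3 = -1.2822
Gaussian elimination:
  R2 <- R2 - (1.1253/4.0466) R1 = R2 - (0.278085) R1:  3.733671 phi_2 + 1.491121 phi_3 = -1.628429
  R3 <- R3 - (-1.3155/4.0466) R1 = R3 - (-0.325088) R1:  1.491121 phi_2 + 3.618947 phi_3 = -0.916379
  R3 <- R3 - (1.491121/3.733671) R2 = R3 - (0.399371) R2:  3.023436 phi_3 = -0.266031
Back-substitution:
  phi_hat_3 = -0.266031 / 3.023436 = -0.08799
  phi_hat_2 = (-1.628429 - (1.491121)(-0.08799)) / 3.733671 = -0.401007
  phi_hat_1 = (1.1253 - (1.1253)(-0.401007) - (-1.3155)(-0.08799)) / 4.0466 = 0.360995
So phi_hat = [0.3610, -0.4010, -0.0880].
Therefore phi_hat_2 = -0.4010.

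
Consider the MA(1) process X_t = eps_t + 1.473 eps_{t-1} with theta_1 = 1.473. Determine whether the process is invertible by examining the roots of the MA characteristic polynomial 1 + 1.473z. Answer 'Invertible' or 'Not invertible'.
\text{Not invertible}

The MA(q) characteristic polynomial is P(z) = 1 + 1.473z.
Invertibility requires all roots to lie outside the unit circle, i.e. |z| > 1 for every root.
This is linear in z: 1 + (1.473) z = 0  =>  z = -1/(1.473) = -0.678887,  |z| = 0.678887.
Moduli of all roots: 0.6789.
All moduli strictly greater than 1? No.
Verdict: Not invertible.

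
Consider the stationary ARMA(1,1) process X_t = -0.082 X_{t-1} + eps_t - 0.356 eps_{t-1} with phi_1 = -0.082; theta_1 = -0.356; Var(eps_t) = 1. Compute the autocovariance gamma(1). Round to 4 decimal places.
\gamma(1) = -0.4538

Multiply the model equation by X_{t-k} and take expectations. With theta_0 = psi_0 = 1 and psi_j the MA(infinity) weights, this gives
  gamma(k) - sum_i phi_i gamma(k-i) = c_k,
  c_k = sigma^2 * sum_{j=k..q} theta_j psi_{j-k}   (c_k = 0 for k > q),
using gamma(-m) = gamma(m).
psi-weights needed (psi_j = theta_j + sum_i phi_i psi_{j-i}):
  psi_1 = theta_1 + phi_1 = -0.356 + (-0.082) = -0.438
Right-hand sides:
  c_0 = sigma^2 (1 + theta_1 psi_1) = 1 * (1 + (-0.356)(-0.438)) = 1 * 1.155928 = 1.155928
  c_1 = sigma^2 theta_1 = 1 * (-0.356) = -0.356
  c_2 = 0
Equations for k = 0 and k = 1 (AR order 1):
  gamma(0) = phi_1 gamma(1) + c_0
  gamma(1) = phi_1 gamma(0) + c_1
Substituting the second into the first: gamma(0) (1 - phi_1^2) = c_0 + phi_1 c_1, so
  gamma(0) = (c_0 + phi_1 c_1) / (1 - phi_1^2) = (1.155928 + (-0.082)(-0.356)) / (1 - (-0.082)^2) = 1.18512 / 0.993276 = 1.193143.
  gamma(1) = phi_1 gamma(0) + c_1 = (-0.082)(1.193143) + (-0.356) = -0.453838.
Therefore gamma(1) = -0.4538 (to 4 decimal places).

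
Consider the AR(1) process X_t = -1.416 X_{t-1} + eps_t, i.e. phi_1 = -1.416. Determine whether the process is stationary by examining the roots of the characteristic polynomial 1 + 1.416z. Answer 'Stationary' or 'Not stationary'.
\text{Not stationary}

The AR(p) characteristic polynomial is P(z) = 1 + 1.416z.
Stationarity requires all roots to lie outside the unit circle, i.e. |z| > 1 for every root.
This is linear in z: 1 + (1.416) z = 0  =>  z = -1/(1.416) = -0.706215,  |z| = 0.706215.
Moduli of all roots: 0.7062.
All moduli strictly greater than 1? No.
Verdict: Not stationary.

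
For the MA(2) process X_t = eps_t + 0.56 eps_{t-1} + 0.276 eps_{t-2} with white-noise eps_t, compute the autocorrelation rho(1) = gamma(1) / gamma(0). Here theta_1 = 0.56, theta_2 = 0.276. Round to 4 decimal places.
\rho(1) = 0.5142

For an MA(q) process with theta_0 = 1, the autocovariance is
  gamma(k) = sigma^2 * sum_{i=0..q-k} theta_i * theta_{i+k},
and rho(k) = gamma(k) / gamma(0). Sigma^2 cancels.
  numerator   = (1)*(0.56) + (0.56)*(0.276) = 0.71456.
  denominator = (1)^2 + (0.56)^2 + (0.276)^2 = 1.389776.
  rho(1) = 0.71456 / 1.389776 = 0.5142.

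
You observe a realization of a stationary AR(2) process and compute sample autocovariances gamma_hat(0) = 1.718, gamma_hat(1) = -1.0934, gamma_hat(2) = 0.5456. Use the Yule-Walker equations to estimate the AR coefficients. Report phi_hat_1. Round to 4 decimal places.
\hat\phi_{1} = -0.7300

The Yule-Walker equations for an AR(p) process read, in matrix form,
  Gamma_p phi = r_p,   with   (Gamma_p)_{ij} = gamma(|i - j|),
                       (r_p)_i = gamma(i),   i,j = 1..p.
Substitute the sample gammas (Toeplitz matrix and right-hand side of size 2):
  Gamma_p = [[1.718, -1.0934], [-1.0934, 1.718]]
  r_p     = [-1.0934, 0.5456]
Written out:
  1.718 phi_1 - 1.0934 phi_2 = -1.0934
  -1.0934 phi_1 + 1.718 phi_2 = 0.5456
Solve by Cramer's rule:
  det = gamma(0)^2 - gamma(1)^2 = (1.718)^2 - (-1.0934)^2 = 2.951524 - 1.19552356 = 1.75600044
  phi_hat_1 = [gamma(1) gamma(0) - gamma(1) gamma(2)] / det = [(-1.0934)(1.718) - (-1.0934)(0.5456)] / 1.75600044 = -1.28190216 / 1.75600044 = -0.73
  phi_hat_2 = [gamma(0) gamma(2) - gamma(1)^2] / det = [(1.718)(0.5456) - (-1.0934)^2] / 1.75600044 = -0.25818276 / 1.75600044 = -0.147
So phi_hat = [-0.7300, -0.1470].
Therefore phi_hat_1 = -0.7300.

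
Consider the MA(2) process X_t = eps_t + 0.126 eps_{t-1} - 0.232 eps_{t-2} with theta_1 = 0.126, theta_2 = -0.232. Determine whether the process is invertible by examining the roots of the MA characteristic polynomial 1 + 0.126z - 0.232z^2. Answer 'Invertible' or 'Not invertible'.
\text{Invertible}

The MA(q) characteristic polynomial is P(z) = 1 + 0.126z - 0.232z^2.
Invertibility requires all roots to lie outside the unit circle, i.e. |z| > 1 for every root.
Set 1 + (0.126) z + (-0.232) z^2 = 0, i.e. a z^2 + b z + c = 0 with a = -0.232, b = 0.126, c = 1.
Discriminant D = b^2 - 4ac = (0.126)^2 - 4*(-0.232)*1 = 0.015876 - (-0.928) = 0.943876.
D >= 0, so the roots are real: z = (-b +/- sqrt(D)) / (2a) = (-0.126 +/- 0.971533) / (-0.464).
  z_1 = (-0.126 + 0.971533) / (-0.464) = -1.8223,   |z_1| = 1.8223.
  z_2 = (-0.126 - 0.971533) / (-0.464) = 2.3654,   |z_2| = 2.3654.
Moduli of all roots: 1.8223, 2.3654.
All moduli strictly greater than 1? Yes.
Verdict: Invertible.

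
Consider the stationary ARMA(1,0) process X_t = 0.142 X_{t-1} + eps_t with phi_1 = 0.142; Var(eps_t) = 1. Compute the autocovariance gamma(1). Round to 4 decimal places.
\gamma(1) = 0.1449

Multiply the model equation by X_{t-k} and take expectations. With theta_0 = psi_0 = 1 and psi_j the MA(infinity) weights, this gives
  gamma(k) - sum_i phi_i gamma(k-i) = c_k,
  c_k = sigma^2 * sum_{j=k..q} theta_j psi_{j-k}   (c_k = 0 for k > q),
using gamma(-m) = gamma(m).
Pure AR (q = 0): c_0 = sigma^2 = 1, c_k = 0 for k >= 1.
Equations for k = 0 and k = 1 (AR order 1):
  gamma(0) = phi_1 gamma(1) + c_0
  gamma(1) = phi_1 gamma(0) + c_1
Substituting the second into the first: gamma(0) (1 - phi_1^2) = c_0 + phi_1 c_1, so
  gamma(0) = c_0 / (1 - phi_1^2) = 1 / (1 - (0.142)^2) = 1 / 0.979836 = 1.020579.
  gamma(1) = phi_1 gamma(0) = (0.142)(1.020579) = 0.144922.
Therefore gamma(1) = 0.1449 (to 4 decimal places).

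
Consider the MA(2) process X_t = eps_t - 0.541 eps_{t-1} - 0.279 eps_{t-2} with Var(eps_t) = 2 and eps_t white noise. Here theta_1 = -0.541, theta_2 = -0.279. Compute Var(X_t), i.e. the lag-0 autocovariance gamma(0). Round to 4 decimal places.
\gamma(0) = 2.7410

For an MA(q) process X_t = eps_t + sum_i theta_i eps_{t-i} with
Var(eps_t) = sigma^2, the variance is
  gamma(0) = sigma^2 * (1 + sum_i theta_i^2).
  sum_i theta_i^2 = (-0.541)^2 + (-0.279)^2 = 0.292681 + 0.077841 = 0.370522.
  gamma(0) = 2 * (1 + 0.370522) = 2 * 1.370522 = 2.741044, which rounds to 2.7410.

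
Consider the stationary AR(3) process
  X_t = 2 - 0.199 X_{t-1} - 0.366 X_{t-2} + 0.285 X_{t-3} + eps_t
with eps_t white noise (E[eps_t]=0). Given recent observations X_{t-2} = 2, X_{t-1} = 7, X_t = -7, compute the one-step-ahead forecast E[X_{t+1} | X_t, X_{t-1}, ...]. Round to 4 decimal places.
E[X_{t+1} \mid \mathcal F_t] = 1.4010

For an AR(p) model X_t = c + sum_i phi_i X_{t-i} + eps_t, the
one-step-ahead conditional mean is
  E[X_{t+1} | X_t, ...] = c + sum_i phi_i X_{t+1-i}.
Substitute known values:
  E[X_{t+1} | ...] = 2 + (-0.199) * (-7) + (-0.366) * (7) + (0.285) * (2)
                   = 1.4010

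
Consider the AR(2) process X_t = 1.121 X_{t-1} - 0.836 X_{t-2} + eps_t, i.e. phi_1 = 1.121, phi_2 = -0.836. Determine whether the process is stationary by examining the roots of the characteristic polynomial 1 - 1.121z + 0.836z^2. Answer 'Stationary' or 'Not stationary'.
\text{Stationary}

The AR(p) characteristic polynomial is P(z) = 1 - 1.121z + 0.836z^2.
Stationarity requires all roots to lie outside the unit circle, i.e. |z| > 1 for every root.
Set 1 + (-1.121) z + (0.836) z^2 = 0, i.e. a z^2 + b z + c = 0 with a = 0.836, b = -1.121, c = 1.
Discriminant D = b^2 - 4ac = (-1.121)^2 - 4*(0.836)*1 = 1.256641 - (3.344) = -2.087359.
D < 0, so the roots are the complex-conjugate pair z = (-b +/- i sqrt(-D)) / (2a) = 0.6705 +/- 0.8641i.
For a conjugate pair |z|^2 = z * conj(z) = (product of roots) = c/a = 1/(0.836) = 1.196172, so |z| = sqrt(1.196172) = 1.0937 for both roots.
Moduli of all roots: 1.0937, 1.0937.
All moduli strictly greater than 1? Yes.
Verdict: Stationary.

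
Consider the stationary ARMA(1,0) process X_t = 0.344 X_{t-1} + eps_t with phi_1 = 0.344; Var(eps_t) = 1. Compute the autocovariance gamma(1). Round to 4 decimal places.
\gamma(1) = 0.3902

Multiply the model equation by X_{t-k} and take expectations. With theta_0 = psi_0 = 1 and psi_j the MA(infinity) weights, this gives
  gamma(k) - sum_i phi_i gamma(k-i) = c_k,
  c_k = sigma^2 * sum_{j=k..q} theta_j psi_{j-k}   (c_k = 0 for k > q),
using gamma(-m) = gamma(m).
Pure AR (q = 0): c_0 = sigma^2 = 1, c_k = 0 for k >= 1.
Equations for k = 0 and k = 1 (AR order 1):
  gamma(0) = phi_1 gamma(1) + c_0
  gamma(1) = phi_1 gamma(0) + c_1
Substituting the second into the first: gamma(0) (1 - phi_1^2) = c_0 + phi_1 c_1, so
  gamma(0) = c_0 / (1 - phi_1^2) = 1 / (1 - (0.344)^2) = 1 / 0.881664 = 1.134219.
  gamma(1) = phi_1 gamma(0) = (0.344)(1.134219) = 0.390171.
Therefore gamma(1) = 0.3902 (to 4 decimal places).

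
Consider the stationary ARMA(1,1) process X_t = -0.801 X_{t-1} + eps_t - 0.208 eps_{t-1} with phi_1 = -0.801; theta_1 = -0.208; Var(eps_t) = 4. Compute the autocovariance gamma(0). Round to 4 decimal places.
\gamma(0) = 15.3625

Multiply the model equation by X_{t-k} and take expectations. With theta_0 = psi_0 = 1 and psi_j the MA(infinity) weights, this gives
  gamma(k) - sum_i phi_i gamma(k-i) = c_k,
  c_k = sigma^2 * sum_{j=k..q} theta_j psi_{j-k}   (c_k = 0 for k > q),
using gamma(-m) = gamma(m).
psi-weights needed (psi_j = theta_j + sum_i phi_i psi_{j-i}):
  psi_1 = theta_1 + phi_1 = -0.208 + (-0.801) = -1.009
Right-hand sides:
  c_0 = sigma^2 (1 + theta_1 psi_1) = 4 * (1 + (-0.208)(-1.009)) = 4 * 1.209872 = 4.839488
  c_1 = sigma^2 theta_1 = 4 * (-0.208) = -0.832
  c_2 = 0
Equations for k = 0 and k = 1 (AR order 1):
  gamma(0) = phi_1 gamma(1) + c_0
  gamma(1) = phi_1 gamma(0) + c_1
Substituting the second into the first: gamma(0) (1 - phi_1^2) = c_0 + phi_1 c_1, so
  gamma(0) = (c_0 + phi_1 c_1) / (1 - phi_1^2) = (4.839488 + (-0.801)(-0.832)) / (1 - (-0.801)^2) = 5.50592 / 0.358399 = 15.362543.
Therefore gamma(0) = 15.3625 (to 4 decimal places).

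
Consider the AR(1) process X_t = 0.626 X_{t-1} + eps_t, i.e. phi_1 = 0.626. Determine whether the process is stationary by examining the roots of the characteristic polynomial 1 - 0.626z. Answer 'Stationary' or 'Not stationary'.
\text{Stationary}

The AR(p) characteristic polynomial is P(z) = 1 - 0.626z.
Stationarity requires all roots to lie outside the unit circle, i.e. |z| > 1 for every root.
This is linear in z: 1 + (-0.626) z = 0  =>  z = -1/(-0.626) = 1.597444,  |z| = 1.597444.
Moduli of all roots: 1.5974.
All moduli strictly greater than 1? Yes.
Verdict: Stationary.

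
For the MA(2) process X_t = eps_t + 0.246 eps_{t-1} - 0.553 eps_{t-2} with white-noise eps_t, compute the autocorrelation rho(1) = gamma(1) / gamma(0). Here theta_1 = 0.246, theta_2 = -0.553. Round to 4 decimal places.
\rho(1) = 0.0805

For an MA(q) process with theta_0 = 1, the autocovariance is
  gamma(k) = sigma^2 * sum_{i=0..q-k} theta_i * theta_{i+k},
and rho(k) = gamma(k) / gamma(0). Sigma^2 cancels.
  numerator   = (1)*(0.246) + (0.246)*(-0.553) = 0.109962.
  denominator = (1)^2 + (0.246)^2 + (-0.553)^2 = 1.366325.
  rho(1) = 0.109962 / 1.366325 = 0.0805.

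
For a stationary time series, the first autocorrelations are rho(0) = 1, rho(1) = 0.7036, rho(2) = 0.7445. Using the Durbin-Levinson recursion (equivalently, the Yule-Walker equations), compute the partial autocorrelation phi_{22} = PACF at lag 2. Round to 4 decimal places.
\phi_{22} = 0.4940

The PACF at lag k is phi_{kk}, the last component of the solution
to the Yule-Walker system G_k phi = r_k where
  (G_k)_{ij} = rho(|i - j|), (r_k)_i = rho(i), i,j = 1..k.
Equivalently, Durbin-Levinson gives phi_{kk} iteratively:
  phi_{11} = rho(1)
  phi_{kk} = [rho(k) - sum_{j=1..k-1} phi_{k-1,j} rho(k-j)]
            / [1 - sum_{j=1..k-1} phi_{k-1,j} rho(j)],
  phi_{k,j} = phi_{k-1,j} - phi_{kk} phi_{k-1,k-j},  j = 1..k-1.
Step k = 1:
  phi_11 = rho(1) = 0.7036.
Step k = 2:
  phi_22 = [rho(2) - phi_11 rho(1)] / [1 - phi_11 rho(1)] = [0.7445 - (0.7036)(0.7036)] / [1 - (0.7036)(0.7036)]
         = 0.24944704 / 0.50494704 = 0.494.
Therefore phi_{22} = 0.4940.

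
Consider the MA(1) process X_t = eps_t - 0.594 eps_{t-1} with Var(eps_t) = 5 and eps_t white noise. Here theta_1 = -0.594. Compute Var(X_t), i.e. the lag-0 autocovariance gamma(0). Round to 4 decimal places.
\gamma(0) = 6.7642

For an MA(q) process X_t = eps_t + sum_i theta_i eps_{t-i} with
Var(eps_t) = sigma^2, the variance is
  gamma(0) = sigma^2 * (1 + sum_i theta_i^2).
  sum_i theta_i^2 = (-0.594)^2 = 0.352836.
  gamma(0) = 5 * (1 + 0.352836) = 5 * 1.352836 = 6.76418, which rounds to 6.7642.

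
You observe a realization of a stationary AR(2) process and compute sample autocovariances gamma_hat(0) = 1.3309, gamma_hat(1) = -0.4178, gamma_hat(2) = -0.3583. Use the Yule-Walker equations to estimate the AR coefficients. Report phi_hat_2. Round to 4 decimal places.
\hat\phi_{2} = -0.4080

The Yule-Walker equations for an AR(p) process read, in matrix form,
  Gamma_p phi = r_p,   with   (Gamma_p)_{ij} = gamma(|i - j|),
                       (r_p)_i = gamma(i),   i,j = 1..p.
Substitute the sample gammas (Toeplitz matrix and right-hand side of size 2):
  Gamma_p = [[1.3309, -0.4178], [-0.4178, 1.3309]]
  r_p     = [-0.4178, -0.3583]
Written out:
  1.3309 phi_1 - 0.4178 phi_2 = -0.4178
  -0.4178 phi_1 + 1.3309 phi_2 = -0.3583
Solve by Cramer's rule:
  det = gamma(0)^2 - gamma(1)^2 = (1.3309)^2 - (-0.4178)^2 = 1.77129481 - 0.17455684 = 1.59673797
  phi_hat_1 = [gamma(1) gamma(0) - gamma(1) gamma(2)] / det = [(-0.4178)(1.3309) - (-0.4178)(-0.3583)] / 1.59673797 = -0.70574776 / 1.59673797 = -0.442
  phi_hat_2 = [gamma(0) gamma(2) - gamma(1)^2] / det = [(1.3309)(-0.3583) - (-0.4178)^2] / 1.59673797 = -0.65141831 / 1.59673797 = -0.408
So phi_hat = [-0.4420, -0.4080].
Therefore phi_hat_2 = -0.4080.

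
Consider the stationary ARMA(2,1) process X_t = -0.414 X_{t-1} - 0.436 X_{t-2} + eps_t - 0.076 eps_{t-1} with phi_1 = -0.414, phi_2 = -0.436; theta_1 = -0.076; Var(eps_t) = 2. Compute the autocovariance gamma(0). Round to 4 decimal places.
\gamma(0) = 2.8269

Multiply the model equation by X_{t-k} and take expectations. With theta_0 = psi_0 = 1 and psi_j the MA(infinity) weights, this gives
  gamma(k) - sum_i phi_i gamma(k-i) = c_k,
  c_k = sigma^2 * sum_{j=k..q} theta_j psi_{j-k}   (c_k = 0 for k > q),
using gamma(-m) = gamma(m).
psi-weights needed (psi_j = theta_j + sum_i phi_i psi_{j-i}):
  psi_1 = theta_1 + phi_1 = -0.076 + (-0.414) = -0.49
Right-hand sides:
  c_0 = sigma^2 (1 + theta_1 psi_1) = 2 * (1 + (-0.076)(-0.49)) = 2 * 1.03724 = 2.07448
  c_1 = sigma^2 theta_1 = 2 * (-0.076) = -0.152
  c_2 = 0
Equations for k = 0, 1, 2 (AR order 2, c_2 = 0):
  (E0) gamma(0) = phi_1 gamma(1) + phi_2 gamma(2) + c_0
  (E1) gamma(1) = phi_1 gamma(0) + phi_2 gamma(1) + c_1
  (E2) gamma(2) = phi_1 gamma(1) + phi_2 gamma(0)
From (E1): gamma(1) = A gamma(0) + B with
  A = phi_1 / (1 - phi_2) = -0.414 / 1.436 = -0.288301,   B = c_1 / (1 - phi_2) = -0.152 / 1.436 = -0.10585.
Insert (E2) into (E0): gamma(0) (1 - phi_2^2) = phi_1 (1 + phi_2) gamma(1) + c_0.
  phi_1 (1 + phi_2) = (-0.414)(0.564) = -0.233496,   1 - phi_2^2 = 0.809904.
Replace gamma(1) by A gamma(0) + B and collect gamma(0):
  gamma(0) [0.809904 - (-0.233496)(-0.288301)] = (-0.233496)(-0.10585) + 2.07448
  gamma(0) * 0.742587 = 2.099195
  gamma(0) = 2.099195 / 0.742587 = 2.826868.
Therefore gamma(0) = 2.8269 (to 4 decimal places).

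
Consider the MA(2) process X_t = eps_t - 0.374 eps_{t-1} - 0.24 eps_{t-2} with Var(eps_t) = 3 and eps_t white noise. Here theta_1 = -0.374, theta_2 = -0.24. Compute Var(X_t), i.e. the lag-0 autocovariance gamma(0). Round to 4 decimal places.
\gamma(0) = 3.5924

For an MA(q) process X_t = eps_t + sum_i theta_i eps_{t-i} with
Var(eps_t) = sigma^2, the variance is
  gamma(0) = sigma^2 * (1 + sum_i theta_i^2).
  sum_i theta_i^2 = (-0.374)^2 + (-0.24)^2 = 0.139876 + 0.0576 = 0.197476.
  gamma(0) = 3 * (1 + 0.197476) = 3 * 1.197476 = 3.592428, which rounds to 3.5924.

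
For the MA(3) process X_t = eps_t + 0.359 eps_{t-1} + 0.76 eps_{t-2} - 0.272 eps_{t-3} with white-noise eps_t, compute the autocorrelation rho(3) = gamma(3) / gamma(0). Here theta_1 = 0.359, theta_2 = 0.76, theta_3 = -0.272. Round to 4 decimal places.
\rho(3) = -0.1528

For an MA(q) process with theta_0 = 1, the autocovariance is
  gamma(k) = sigma^2 * sum_{i=0..q-k} theta_i * theta_{i+k},
and rho(k) = gamma(k) / gamma(0). Sigma^2 cancels.
  numerator   = (1)*(-0.272) = -0.272.
  denominator = (1)^2 + (0.359)^2 + (0.76)^2 + (-0.272)^2 = 1.780465.
  rho(3) = -0.272 / 1.780465 = -0.1528.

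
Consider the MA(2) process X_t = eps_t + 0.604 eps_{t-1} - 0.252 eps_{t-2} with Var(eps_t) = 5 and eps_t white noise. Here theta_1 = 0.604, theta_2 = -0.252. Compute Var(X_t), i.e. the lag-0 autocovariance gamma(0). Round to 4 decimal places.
\gamma(0) = 7.1416

For an MA(q) process X_t = eps_t + sum_i theta_i eps_{t-i} with
Var(eps_t) = sigma^2, the variance is
  gamma(0) = sigma^2 * (1 + sum_i theta_i^2).
  sum_i theta_i^2 = (0.604)^2 + (-0.252)^2 = 0.364816 + 0.063504 = 0.42832.
  gamma(0) = 5 * (1 + 0.42832) = 5 * 1.42832 = 7.1416.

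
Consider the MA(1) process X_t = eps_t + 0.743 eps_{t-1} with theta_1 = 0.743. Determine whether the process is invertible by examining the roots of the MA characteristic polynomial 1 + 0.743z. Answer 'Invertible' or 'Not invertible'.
\text{Invertible}

The MA(q) characteristic polynomial is P(z) = 1 + 0.743z.
Invertibility requires all roots to lie outside the unit circle, i.e. |z| > 1 for every root.
This is linear in z: 1 + (0.743) z = 0  =>  z = -1/(0.743) = -1.345895,  |z| = 1.345895.
Moduli of all roots: 1.3459.
All moduli strictly greater than 1? Yes.
Verdict: Invertible.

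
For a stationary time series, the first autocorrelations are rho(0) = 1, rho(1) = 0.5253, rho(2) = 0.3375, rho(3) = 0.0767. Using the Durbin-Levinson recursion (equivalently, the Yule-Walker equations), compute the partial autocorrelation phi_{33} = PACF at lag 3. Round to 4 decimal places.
\phi_{33} = -0.1811

The PACF at lag k is phi_{kk}, the last component of the solution
to the Yule-Walker system G_k phi = r_k where
  (G_k)_{ij} = rho(|i - j|), (r_k)_i = rho(i), i,j = 1..k.
Equivalently, Durbin-Levinson gives phi_{kk} iteratively:
  phi_{11} = rho(1)
  phi_{kk} = [rho(k) - sum_{j=1..k-1} phi_{k-1,j} rho(k-j)]
            / [1 - sum_{j=1..k-1} phi_{k-1,j} rho(j)],
  phi_{k,j} = phi_{k-1,j} - phi_{kk} phi_{k-1,k-j},  j = 1..k-1.
Step k = 1:
  phi_11 = rho(1) = 0.5253.
Step k = 2:
  phi_22 = [rho(2) - phi_11 rho(1)] / [1 - phi_11 rho(1)] = [0.3375 - (0.5253)(0.5253)] / [1 - (0.5253)(0.5253)]
         = 0.06155991 / 0.72405991 = 0.08502.
  Update: phi_21 = phi_11 - phi_22 phi_11 = 0.5253 - (0.08502)(0.5253) = 0.480639.
Step k = 3:
  phi_33 = [rho(3) - phi_21 rho(2) - phi_22 rho(1)] / [1 - phi_21 rho(1) - phi_22 rho(2)]
    numerator   = 0.0767 - (0.480639)(0.3375) - (0.08502)(0.5253) = -0.13017683
    denominator = 1 - (0.480639)(0.5253) - (0.08502)(0.3375) = 0.71882606
  phi_33 = -0.13017683 / 0.71882606 = -0.1811.
Therefore phi_{33} = -0.1811.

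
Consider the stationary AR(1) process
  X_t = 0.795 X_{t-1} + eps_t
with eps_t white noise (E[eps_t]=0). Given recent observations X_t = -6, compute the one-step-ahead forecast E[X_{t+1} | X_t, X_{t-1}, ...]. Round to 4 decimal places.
E[X_{t+1} \mid \mathcal F_t] = -4.7700

For an AR(p) model X_t = c + sum_i phi_i X_{t-i} + eps_t, the
one-step-ahead conditional mean is
  E[X_{t+1} | X_t, ...] = c + sum_i phi_i X_{t+1-i}.
Substitute known values:
  E[X_{t+1} | ...] = (0.795) * (-6)
                   = -4.7700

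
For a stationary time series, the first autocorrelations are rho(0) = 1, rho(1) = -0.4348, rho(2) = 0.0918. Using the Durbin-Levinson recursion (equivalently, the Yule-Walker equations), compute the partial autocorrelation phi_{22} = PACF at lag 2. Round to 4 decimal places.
\phi_{22} = -0.1199

The PACF at lag k is phi_{kk}, the last component of the solution
to the Yule-Walker system G_k phi = r_k where
  (G_k)_{ij} = rho(|i - j|), (r_k)_i = rho(i), i,j = 1..k.
Equivalently, Durbin-Levinson gives phi_{kk} iteratively:
  phi_{11} = rho(1)
  phi_{kk} = [rho(k) - sum_{j=1..k-1} phi_{k-1,j} rho(k-j)]
            / [1 - sum_{j=1..k-1} phi_{k-1,j} rho(j)],
  phi_{k,j} = phi_{k-1,j} - phi_{kk} phi_{k-1,k-j},  j = 1..k-1.
Step k = 1:
  phi_11 = rho(1) = -0.4348.
Step k = 2:
  phi_22 = [rho(2) - phi_11 rho(1)] / [1 - phi_11 rho(1)] = [0.0918 - (-0.4348)(-0.4348)] / [1 - (-0.4348)(-0.4348)]
         = -0.09725104 / 0.81094896 = -0.1199.
Therefore phi_{22} = -0.1199.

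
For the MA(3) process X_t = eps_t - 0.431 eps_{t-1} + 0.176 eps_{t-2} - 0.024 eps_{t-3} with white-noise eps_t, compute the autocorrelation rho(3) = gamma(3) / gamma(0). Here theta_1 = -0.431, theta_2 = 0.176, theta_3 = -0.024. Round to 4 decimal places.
\rho(3) = -0.0197

For an MA(q) process with theta_0 = 1, the autocovariance is
  gamma(k) = sigma^2 * sum_{i=0..q-k} theta_i * theta_{i+k},
and rho(k) = gamma(k) / gamma(0). Sigma^2 cancels.
  numerator   = (1)*(-0.024) = -0.024.
  denominator = (1)^2 + (-0.431)^2 + (0.176)^2 + (-0.024)^2 = 1.217313.
  rho(3) = -0.024 / 1.217313 = -0.0197.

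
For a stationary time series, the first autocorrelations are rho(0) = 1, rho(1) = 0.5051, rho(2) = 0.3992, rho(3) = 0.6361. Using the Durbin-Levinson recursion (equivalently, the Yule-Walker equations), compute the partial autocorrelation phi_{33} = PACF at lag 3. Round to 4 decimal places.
\phi_{33} = 0.5241

The PACF at lag k is phi_{kk}, the last component of the solution
to the Yule-Walker system G_k phi = r_k where
  (G_k)_{ij} = rho(|i - j|), (r_k)_i = rho(i), i,j = 1..k.
Equivalently, Durbin-Levinson gives phi_{kk} iteratively:
  phi_{11} = rho(1)
  phi_{kk} = [rho(k) - sum_{j=1..k-1} phi_{k-1,j} rho(k-j)]
            / [1 - sum_{j=1..k-1} phi_{k-1,j} rho(j)],
  phi_{k,j} = phi_{k-1,j} - phi_{kk} phi_{k-1,k-j},  j = 1..k-1.
Step k = 1:
  phi_11 = rho(1) = 0.5051.
Step k = 2:
  phi_22 = [rho(2) - phi_11 rho(1)] / [1 - phi_11 rho(1)] = [0.3992 - (0.5051)(0.5051)] / [1 - (0.5051)(0.5051)]
         = 0.14407399 / 0.74487399 = 0.193421.
  Update: phi_21 = phi_11 - phi_22 phi_11 = 0.5051 - (0.193421)(0.5051) = 0.407403.
Step k = 3:
  phi_33 = [rho(3) - phi_21 rho(2) - phi_22 rho(1)] / [1 - phi_21 rho(1) - phi_22 rho(2)]
    numerator   = 0.6361 - (0.407403)(0.3992) - (0.193421)(0.5051) = 0.37576787
    denominator = 1 - (0.407403)(0.5051) - (0.193421)(0.3992) = 0.71700711
  phi_33 = 0.37576787 / 0.71700711 = 0.5241.
Therefore phi_{33} = 0.5241.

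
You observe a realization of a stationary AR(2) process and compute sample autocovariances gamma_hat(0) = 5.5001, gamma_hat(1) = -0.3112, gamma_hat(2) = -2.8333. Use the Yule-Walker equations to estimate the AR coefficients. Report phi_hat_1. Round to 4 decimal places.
\hat\phi_{1} = -0.0860

The Yule-Walker equations for an AR(p) process read, in matrix form,
  Gamma_p phi = r_p,   with   (Gamma_p)_{ij} = gamma(|i - j|),
                       (r_p)_i = gamma(i),   i,j = 1..p.
Substitute the sample gammas (Toeplitz matrix and right-hand side of size 2):
  Gamma_p = [[5.5001, -0.3112], [-0.3112, 5.5001]]
  r_p     = [-0.3112, -2.8333]
Written out:
  5.5001 phi_1 - 0.3112 phi_2 = -0.3112
  -0.3112 phi_1 + 5.5001 phi_2 = -2.8333
Solve by Cramer's rule:
  det = gamma(0)^2 - gamma(1)^2 = (5.5001)^2 - (-0.3112)^2 = 30.25110001 - 0.09684544 = 30.15425457
  phi_hat_1 = [gamma(1) gamma(0) - gamma(1) gamma(2)] / det = [(-0.3112)(5.5001) - (-0.3112)(-2.8333)] / 30.15425457 = -2.59335408 / 30.15425457 = -0.086
  phi_hat_2 = [gamma(0) gamma(2) - gamma(1)^2] / det = [(5.5001)(-2.8333) - (-0.3112)^2] / 30.15425457 = -15.68027877 / 30.15425457 = -0.52
So phi_hat = [-0.0860, -0.5200].
Therefore phi_hat_1 = -0.0860.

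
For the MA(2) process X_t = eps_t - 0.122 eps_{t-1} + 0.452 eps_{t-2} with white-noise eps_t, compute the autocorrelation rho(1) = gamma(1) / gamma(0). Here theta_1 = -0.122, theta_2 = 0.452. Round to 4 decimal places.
\rho(1) = -0.1453

For an MA(q) process with theta_0 = 1, the autocovariance is
  gamma(k) = sigma^2 * sum_{i=0..q-k} theta_i * theta_{i+k},
and rho(k) = gamma(k) / gamma(0). Sigma^2 cancels.
  numerator   = (1)*(-0.122) + (-0.122)*(0.452) = -0.177144.
  denominator = (1)^2 + (-0.122)^2 + (0.452)^2 = 1.219188.
  rho(1) = -0.177144 / 1.219188 = -0.1453.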